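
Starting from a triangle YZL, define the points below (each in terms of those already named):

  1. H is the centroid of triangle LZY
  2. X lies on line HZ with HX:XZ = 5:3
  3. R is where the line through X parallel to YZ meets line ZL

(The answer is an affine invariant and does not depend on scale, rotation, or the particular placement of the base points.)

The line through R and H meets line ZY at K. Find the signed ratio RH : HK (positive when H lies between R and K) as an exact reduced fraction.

Choose coordinates Y = (0, 0), Z = (1, 0), L = (0, 1).
1. H is the centroid of triangle LZY ⇒ H = (1/3, 1/3)
2. X lies on line HZ with HX:XZ = 5:3 ⇒ X = (3/4, 1/8)
3. R is where the line through X parallel to YZ meets line ZL ⇒ R = (7/8, 1/8)
line RH meets ZY at K = (6/5, 0)
H = R + t·(K−R) with t = -5/3, so RH:HK = -5/3:8/3

RH:HK = -5/8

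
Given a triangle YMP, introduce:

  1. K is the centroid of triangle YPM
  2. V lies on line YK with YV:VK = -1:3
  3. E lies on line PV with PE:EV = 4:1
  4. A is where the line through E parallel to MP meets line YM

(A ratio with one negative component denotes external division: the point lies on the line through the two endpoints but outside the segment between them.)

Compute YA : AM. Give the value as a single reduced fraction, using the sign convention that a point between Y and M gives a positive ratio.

YA:AM = -1/16

Assign Y = (0, 0), M = (1, 0), P = (0, 1) — the answer is frame-independent, so this choice is without loss of generality.
1. K is the centroid of triangle YPM ⇒ K = (1/3, 1/3)
2. V lies on line YK with YV:VK = -1:3 ⇒ V = (-1/6, -1/6)
3. E lies on line PV with PE:EV = 4:1 ⇒ E = (-2/15, 1/15)
4. A is where the line through E parallel to MP meets line YM ⇒ A = (-1/15, 0)
A = Y + t·(M−Y) with t = -1/15, so YA:AM = t:(1−t) = -1/15:16/15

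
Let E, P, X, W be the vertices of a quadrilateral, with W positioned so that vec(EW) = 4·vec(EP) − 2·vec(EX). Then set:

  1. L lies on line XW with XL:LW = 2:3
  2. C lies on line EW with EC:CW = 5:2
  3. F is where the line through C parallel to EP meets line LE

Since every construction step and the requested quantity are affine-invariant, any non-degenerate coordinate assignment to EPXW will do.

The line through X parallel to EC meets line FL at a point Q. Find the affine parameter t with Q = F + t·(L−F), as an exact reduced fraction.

Choose coordinates E = (0, 0), P = (1, 0), X = (0, 1), W = (4, -2).
1. L lies on line XW with XL:LW = 2:3 ⇒ L = (8/5, -1/5)
2. C lies on line EW with EC:CW = 5:2 ⇒ C = (20/7, -10/7)
3. F is where the line through C parallel to EP meets line LE ⇒ F = (80/7, -10/7)
through X parallel to EC: direction (20/7, -10/7); meets FL at Q = (8/3, -1/3)
Q = F + t·(L−F) with t = 115/129

t = 115/129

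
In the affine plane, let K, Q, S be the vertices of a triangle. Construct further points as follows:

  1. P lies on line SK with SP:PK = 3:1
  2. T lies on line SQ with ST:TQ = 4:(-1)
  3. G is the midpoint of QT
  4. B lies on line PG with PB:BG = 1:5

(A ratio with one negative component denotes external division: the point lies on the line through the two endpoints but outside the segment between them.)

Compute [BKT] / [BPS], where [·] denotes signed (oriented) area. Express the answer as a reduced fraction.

[BKT]:[BPS] = -44/21

Work in coordinates with K = (0, 0), Q = (1, 0), S = (0, 1).
1. P lies on line SK with SP:PK = 3:1 ⇒ P = (0, 1/4)
2. T lies on line SQ with ST:TQ = 4:(-1) ⇒ T = (4/3, -1/3)
3. G is the midpoint of QT ⇒ G = (7/6, -1/6)
4. B lies on line PG with PB:BG = 1:5 ⇒ B = (7/36, 13/72)
2·[BKT] = 11/36, 2·[BPS] = -7/48
[BKT]:[BPS] = 11/36:-7/48 = -44/21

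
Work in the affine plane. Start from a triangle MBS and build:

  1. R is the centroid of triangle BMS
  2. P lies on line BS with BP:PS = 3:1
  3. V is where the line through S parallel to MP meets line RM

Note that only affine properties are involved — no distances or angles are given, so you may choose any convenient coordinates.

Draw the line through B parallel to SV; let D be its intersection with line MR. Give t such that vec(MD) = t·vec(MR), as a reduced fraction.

Assign M = (0, 0), B = (1, 0), S = (0, 1) — the answer is frame-independent, so this choice is without loss of generality.
1. R is the centroid of triangle BMS ⇒ R = (1/3, 1/3)
2. P lies on line BS with BP:PS = 3:1 ⇒ P = (1/4, 3/4)
3. V is where the line through S parallel to MP meets line RM ⇒ V = (-1/2, -1/2)
through B parallel to SV: direction (-1/2, -3/2); meets MR at D = (3/2, 3/2)
D = M + t·(R−M) with t = 9/2

t = 9/2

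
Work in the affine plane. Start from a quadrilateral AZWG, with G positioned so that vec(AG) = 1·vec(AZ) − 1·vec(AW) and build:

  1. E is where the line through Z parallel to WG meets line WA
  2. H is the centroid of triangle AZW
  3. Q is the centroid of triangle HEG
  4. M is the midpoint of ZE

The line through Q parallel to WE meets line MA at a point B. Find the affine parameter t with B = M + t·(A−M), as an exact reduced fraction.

t = 1/9

Set A = (0, 0), Z = (1, 0), W = (0, 1), G = (1, -1); any affine frame gives the same invariant.
1. E is where the line through Z parallel to WG meets line WA ⇒ E = (0, 2)
2. H is the centroid of triangle AZW ⇒ H = (1/3, 1/3)
3. Q is the centroid of triangle HEG ⇒ Q = (4/9, 4/9)
4. M is the midpoint of ZE ⇒ M = (1/2, 1)
through Q parallel to WE: direction (0, 1); meets MA at B = (4/9, 8/9)
B = M + t·(A−M) with t = 1/9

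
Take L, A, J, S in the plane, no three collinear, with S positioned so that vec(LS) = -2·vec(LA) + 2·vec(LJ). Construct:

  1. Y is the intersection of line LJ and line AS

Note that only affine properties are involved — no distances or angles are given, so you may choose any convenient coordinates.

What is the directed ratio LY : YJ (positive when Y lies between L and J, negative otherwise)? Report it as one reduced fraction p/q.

Assign L = (0, 0), A = (1, 0), J = (0, 1), S = (-2, 2) — the answer is frame-independent, so this choice is without loss of generality.
1. Y is the intersection of line LJ and line AS ⇒ Y = (0, 2/3)
Y = L + t·(J−L) with t = 2/3, so LY:YJ = t:(1−t) = 2/3:1/3

LY:YJ = 2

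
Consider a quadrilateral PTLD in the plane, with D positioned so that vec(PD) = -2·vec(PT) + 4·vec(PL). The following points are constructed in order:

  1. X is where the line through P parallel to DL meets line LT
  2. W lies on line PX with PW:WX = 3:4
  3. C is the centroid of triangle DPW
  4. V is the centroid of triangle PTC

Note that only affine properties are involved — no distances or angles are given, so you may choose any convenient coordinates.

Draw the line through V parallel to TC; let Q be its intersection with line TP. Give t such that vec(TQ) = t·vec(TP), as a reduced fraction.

Set P = (0, 0), T = (1, 0), L = (0, 1), D = (-2, 4); any affine frame gives the same invariant.
1. X is where the line through P parallel to DL meets line LT ⇒ X = (-2, 3)
2. W lies on line PX with PW:WX = 3:4 ⇒ W = (-6/7, 9/7)
3. C is the centroid of triangle DPW ⇒ C = (-20/21, 37/21)
4. V is the centroid of triangle PTC ⇒ V = (1/63, 37/63)
through V parallel to TC: direction (-41/21, 37/21); meets TP at Q = (2/3, 0)
Q = T + t·(P−T) with t = 1/3

t = 1/3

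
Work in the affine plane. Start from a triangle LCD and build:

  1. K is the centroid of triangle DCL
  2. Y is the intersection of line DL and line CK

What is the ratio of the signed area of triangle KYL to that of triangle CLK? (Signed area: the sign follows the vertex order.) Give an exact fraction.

Set L = (0, 0), C = (1, 0), D = (0, 1); any affine frame gives the same invariant.
1. K is the centroid of triangle DCL ⇒ K = (1/3, 1/3)
2. Y is the intersection of line DL and line CK ⇒ Y = (0, 1/2)
2·[KYL] = 1/6, 2·[CLK] = -1/3
[KYL]:[CLK] = 1/6:-1/3 = -1/2

[KYL]:[CLK] = -1/2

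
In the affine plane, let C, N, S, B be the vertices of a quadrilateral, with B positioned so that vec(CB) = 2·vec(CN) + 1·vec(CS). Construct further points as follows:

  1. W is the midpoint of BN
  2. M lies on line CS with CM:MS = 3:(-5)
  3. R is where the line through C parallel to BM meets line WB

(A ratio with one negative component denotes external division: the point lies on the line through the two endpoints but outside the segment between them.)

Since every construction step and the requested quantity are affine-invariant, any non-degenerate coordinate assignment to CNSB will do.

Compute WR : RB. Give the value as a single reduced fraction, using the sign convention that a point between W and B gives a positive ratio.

Set C = (0, 0), N = (1, 0), S = (0, 1), B = (2, 1); any affine frame gives the same invariant.
1. W is the midpoint of BN ⇒ W = (3/2, 1/2)
2. M lies on line CS with CM:MS = 3:(-5) ⇒ M = (0, -3/2)
3. R is where the line through C parallel to BM meets line WB ⇒ R = (-4, -5)
R = W + t·(B−W) with t = -11, so WR:RB = t:(1−t) = -11:12

WR:RB = -11/12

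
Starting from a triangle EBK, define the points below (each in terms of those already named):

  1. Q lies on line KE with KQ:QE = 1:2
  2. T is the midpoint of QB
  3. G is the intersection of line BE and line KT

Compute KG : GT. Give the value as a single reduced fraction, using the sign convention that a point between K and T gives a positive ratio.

Set E = (0, 0), B = (1, 0), K = (0, 1); any affine frame gives the same invariant.
1. Q lies on line KE with KQ:QE = 1:2 ⇒ Q = (0, 2/3)
2. T is the midpoint of QB ⇒ T = (1/2, 1/3)
3. G is the intersection of line BE and line KT ⇒ G = (3/4, 0)
G = K + t·(T−K) with t = 3/2, so KG:GT = t:(1−t) = 3/2:-1/2

KG:GT = -3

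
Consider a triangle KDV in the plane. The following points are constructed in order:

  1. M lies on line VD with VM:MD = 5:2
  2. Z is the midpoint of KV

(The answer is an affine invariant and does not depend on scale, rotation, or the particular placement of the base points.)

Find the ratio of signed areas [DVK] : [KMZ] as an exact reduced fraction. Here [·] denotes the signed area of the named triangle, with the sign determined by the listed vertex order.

[DVK]:[KMZ] = 14/5

Set K = (0, 0), D = (1, 0), V = (0, 1); any affine frame gives the same invariant.
1. M lies on line VD with VM:MD = 5:2 ⇒ M = (5/7, 2/7)
2. Z is the midpoint of KV ⇒ Z = (0, 1/2)
2·[DVK] = 1, 2·[KMZ] = 5/14
[DVK]:[KMZ] = 1:5/14 = 14/5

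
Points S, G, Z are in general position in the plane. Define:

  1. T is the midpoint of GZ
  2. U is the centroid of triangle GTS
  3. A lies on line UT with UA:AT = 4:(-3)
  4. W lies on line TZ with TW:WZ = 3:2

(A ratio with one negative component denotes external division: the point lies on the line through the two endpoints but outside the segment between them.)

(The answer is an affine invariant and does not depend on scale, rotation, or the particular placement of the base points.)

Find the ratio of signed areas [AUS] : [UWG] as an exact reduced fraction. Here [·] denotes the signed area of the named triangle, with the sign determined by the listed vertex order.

[AUS]:[UWG] = 5/2

Assign S = (0, 0), G = (1, 0), Z = (0, 1) — the answer is frame-independent, so this choice is without loss of generality.
1. T is the midpoint of GZ ⇒ T = (1/2, 1/2)
2. U is the centroid of triangle GTS ⇒ U = (1/2, 1/6)
3. A lies on line UT with UA:AT = 4:(-3) ⇒ A = (1/2, 3/2)
4. W lies on line TZ with TW:WZ = 3:2 ⇒ W = (1/5, 4/5)
2·[AUS] = -2/3, 2·[UWG] = -4/15
[AUS]:[UWG] = -2/3:-4/15 = 5/2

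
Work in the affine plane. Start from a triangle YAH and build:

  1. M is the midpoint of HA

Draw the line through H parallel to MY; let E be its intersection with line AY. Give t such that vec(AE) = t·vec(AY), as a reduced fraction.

t = 2

Set Y = (0, 0), A = (1, 0), H = (0, 1); any affine frame gives the same invariant.
1. M is the midpoint of HA ⇒ M = (1/2, 1/2)
through H parallel to MY: direction (-1/2, -1/2); meets AY at E = (-1, 0)
E = A + t·(Y−A) with t = 2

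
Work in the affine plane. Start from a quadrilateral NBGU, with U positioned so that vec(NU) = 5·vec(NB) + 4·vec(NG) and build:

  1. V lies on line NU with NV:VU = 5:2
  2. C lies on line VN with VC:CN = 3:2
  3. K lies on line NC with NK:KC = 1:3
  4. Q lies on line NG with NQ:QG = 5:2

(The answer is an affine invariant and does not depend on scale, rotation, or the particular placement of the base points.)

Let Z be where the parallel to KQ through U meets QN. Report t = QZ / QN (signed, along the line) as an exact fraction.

t = -13

Choose coordinates N = (0, 0), B = (1, 0), G = (0, 1), U = (5, 4).
1. V lies on line NU with NV:VU = 5:2 ⇒ V = (25/7, 20/7)
2. C lies on line VN with VC:CN = 3:2 ⇒ C = (10/7, 8/7)
3. K lies on line NC with NK:KC = 1:3 ⇒ K = (5/14, 2/7)
4. Q lies on line NG with NQ:QG = 5:2 ⇒ Q = (0, 5/7)
through U parallel to KQ: direction (-5/14, 3/7); meets QN at Z = (0, 10)
Z = Q + t·(N−Q) with t = -13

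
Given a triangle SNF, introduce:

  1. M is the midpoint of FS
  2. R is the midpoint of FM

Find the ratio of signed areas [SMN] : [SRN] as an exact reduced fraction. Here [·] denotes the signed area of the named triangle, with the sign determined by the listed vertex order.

[SMN]:[SRN] = 2/3

Set S = (0, 0), N = (1, 0), F = (0, 1); any affine frame gives the same invariant.
1. M is the midpoint of FS ⇒ M = (0, 1/2)
2. R is the midpoint of FM ⇒ R = (0, 3/4)
2·[SMN] = -1/2, 2·[SRN] = -3/4
[SMN]:[SRN] = -1/2:-3/4 = 2/3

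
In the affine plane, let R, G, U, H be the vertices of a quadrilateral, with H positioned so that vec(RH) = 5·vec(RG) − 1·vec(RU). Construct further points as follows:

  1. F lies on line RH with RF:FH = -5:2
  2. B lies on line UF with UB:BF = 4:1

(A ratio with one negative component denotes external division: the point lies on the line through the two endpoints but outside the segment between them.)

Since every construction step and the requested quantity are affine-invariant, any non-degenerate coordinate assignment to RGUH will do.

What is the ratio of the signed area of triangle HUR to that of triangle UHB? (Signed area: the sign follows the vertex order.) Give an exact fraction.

[HUR]:[UHB] = 15/8

Work in coordinates with R = (0, 0), G = (1, 0), U = (0, 1), H = (5, -1).
1. F lies on line RH with RF:FH = -5:2 ⇒ F = (25/3, -5/3)
2. B lies on line UF with UB:BF = 4:1 ⇒ B = (20/3, -17/15)
2·[HUR] = 5, 2·[UHB] = 8/3
[HUR]:[UHB] = 5:8/3 = 15/8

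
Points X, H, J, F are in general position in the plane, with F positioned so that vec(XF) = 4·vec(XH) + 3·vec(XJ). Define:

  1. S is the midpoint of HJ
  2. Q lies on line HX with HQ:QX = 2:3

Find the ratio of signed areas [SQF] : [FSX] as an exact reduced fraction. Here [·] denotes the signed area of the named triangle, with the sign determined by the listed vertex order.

[SQF]:[FSX] = 4

Choose coordinates X = (0, 0), H = (1, 0), J = (0, 1), F = (4, 3).
1. S is the midpoint of HJ ⇒ S = (1/2, 1/2)
2. Q lies on line HX with HQ:QX = 2:3 ⇒ Q = (3/5, 0)
2·[SQF] = 2, 2·[FSX] = 1/2
[SQF]:[FSX] = 2:1/2 = 4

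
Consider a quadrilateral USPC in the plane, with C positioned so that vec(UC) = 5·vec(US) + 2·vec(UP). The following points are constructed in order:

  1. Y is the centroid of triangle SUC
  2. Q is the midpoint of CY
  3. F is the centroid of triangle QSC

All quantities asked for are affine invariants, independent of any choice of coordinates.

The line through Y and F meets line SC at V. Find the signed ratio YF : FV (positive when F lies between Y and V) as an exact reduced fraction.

Assign U = (0, 0), S = (1, 0), P = (0, 1), C = (5, 2) — the answer is frame-independent, so this choice is without loss of generality.
1. Y is the centroid of triangle SUC ⇒ Y = (2, 2/3)
2. Q is the midpoint of CY ⇒ Q = (7/2, 4/3)
3. F is the centroid of triangle QSC ⇒ F = (19/6, 10/9)
line YF meets SC at V = (17/5, 6/5)
F = Y + t·(V−Y) with t = 5/6, so YF:FV = 5/6:1/6

YF:FV = 5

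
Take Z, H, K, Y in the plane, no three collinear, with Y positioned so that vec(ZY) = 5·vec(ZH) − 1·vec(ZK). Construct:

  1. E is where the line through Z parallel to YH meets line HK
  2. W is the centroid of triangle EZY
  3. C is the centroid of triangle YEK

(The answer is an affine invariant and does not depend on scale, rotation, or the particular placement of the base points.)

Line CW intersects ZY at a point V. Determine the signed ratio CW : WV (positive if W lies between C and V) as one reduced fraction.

Choose coordinates Z = (0, 0), H = (1, 0), K = (0, 1), Y = (5, -1).
1. E is where the line through Z parallel to YH meets line HK ⇒ E = (4/3, -1/3)
2. W is the centroid of triangle EZY ⇒ W = (19/9, -4/9)
3. C is the centroid of triangle YEK ⇒ C = (19/9, -1/9)
line CW meets ZY at V = (19/9, -19/45)
W = C + t·(V−C) with t = 15/14, so CW:WV = 15/14:-1/14

CW:WV = -15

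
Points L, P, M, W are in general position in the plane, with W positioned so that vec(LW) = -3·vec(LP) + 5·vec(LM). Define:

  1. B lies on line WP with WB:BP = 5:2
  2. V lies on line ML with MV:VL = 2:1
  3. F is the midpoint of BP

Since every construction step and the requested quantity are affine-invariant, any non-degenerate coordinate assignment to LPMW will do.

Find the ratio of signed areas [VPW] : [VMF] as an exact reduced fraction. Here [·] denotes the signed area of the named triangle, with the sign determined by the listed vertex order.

Work in coordinates with L = (0, 0), P = (1, 0), M = (0, 1), W = (-3, 5).
1. B lies on line WP with WB:BP = 5:2 ⇒ B = (-1/7, 10/7)
2. V lies on line ML with MV:VL = 2:1 ⇒ V = (0, 1/3)
3. F is the midpoint of BP ⇒ F = (3/7, 5/7)
2·[VPW] = 11/3, 2·[VMF] = -2/7
[VPW]:[VMF] = 11/3:-2/7 = -77/6

[VPW]:[VMF] = -77/6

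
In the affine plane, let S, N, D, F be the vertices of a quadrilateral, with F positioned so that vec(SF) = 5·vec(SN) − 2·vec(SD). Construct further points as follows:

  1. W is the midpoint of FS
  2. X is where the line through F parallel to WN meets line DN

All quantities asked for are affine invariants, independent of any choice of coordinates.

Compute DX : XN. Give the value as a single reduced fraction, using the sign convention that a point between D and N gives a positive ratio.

Assign S = (0, 0), N = (1, 0), D = (0, 1), F = (5, -2) — the answer is frame-independent, so this choice is without loss of generality.
1. W is the midpoint of FS ⇒ W = (5/2, -1)
2. X is where the line through F parallel to WN meets line DN ⇒ X = (-1, 2)
X = D + t·(N−D) with t = -1, so DX:XN = t:(1−t) = -1:2

DX:XN = -1/2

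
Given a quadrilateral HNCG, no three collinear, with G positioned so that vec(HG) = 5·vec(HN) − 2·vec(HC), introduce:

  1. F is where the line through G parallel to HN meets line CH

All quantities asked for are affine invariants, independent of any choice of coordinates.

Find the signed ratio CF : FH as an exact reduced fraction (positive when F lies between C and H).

Assign H = (0, 0), N = (1, 0), C = (0, 1), G = (5, -2) — the answer is frame-independent, so this choice is without loss of generality.
1. F is where the line through G parallel to HN meets line CH ⇒ F = (0, -2)
F = C + t·(H−C) with t = 3, so CF:FH = t:(1−t) = 3:-2

CF:FH = -3/2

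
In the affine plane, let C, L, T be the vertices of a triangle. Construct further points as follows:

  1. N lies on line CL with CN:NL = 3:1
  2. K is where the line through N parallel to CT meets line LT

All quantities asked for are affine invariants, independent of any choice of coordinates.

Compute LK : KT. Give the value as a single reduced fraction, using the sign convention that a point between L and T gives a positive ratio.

LK:KT = 1/3

Choose coordinates C = (0, 0), L = (1, 0), T = (0, 1).
1. N lies on line CL with CN:NL = 3:1 ⇒ N = (3/4, 0)
2. K is where the line through N parallel to CT meets line LT ⇒ K = (3/4, 1/4)
K = L + t·(T−L) with t = 1/4, so LK:KT = t:(1−t) = 1/4:3/4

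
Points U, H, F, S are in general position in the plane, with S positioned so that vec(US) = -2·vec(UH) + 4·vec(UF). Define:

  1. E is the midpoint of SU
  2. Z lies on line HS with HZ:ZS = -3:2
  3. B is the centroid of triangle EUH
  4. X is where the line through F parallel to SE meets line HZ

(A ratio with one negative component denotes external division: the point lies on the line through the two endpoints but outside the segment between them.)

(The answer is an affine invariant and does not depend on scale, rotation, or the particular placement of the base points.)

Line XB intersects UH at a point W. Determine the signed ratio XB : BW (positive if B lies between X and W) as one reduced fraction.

XB:BW = 2

Work in coordinates with U = (0, 0), H = (1, 0), F = (0, 1), S = (-2, 4).
1. E is the midpoint of SU ⇒ E = (-1, 2)
2. Z lies on line HS with HZ:ZS = -3:2 ⇒ Z = (-8, 12)
3. B is the centroid of triangle EUH ⇒ B = (0, 2/3)
4. X is where the line through F parallel to SE meets line HZ ⇒ X = (-1/2, 2)
line XB meets UH at W = (1/4, 0)
B = X + t·(W−X) with t = 2/3, so XB:BW = 2/3:1/3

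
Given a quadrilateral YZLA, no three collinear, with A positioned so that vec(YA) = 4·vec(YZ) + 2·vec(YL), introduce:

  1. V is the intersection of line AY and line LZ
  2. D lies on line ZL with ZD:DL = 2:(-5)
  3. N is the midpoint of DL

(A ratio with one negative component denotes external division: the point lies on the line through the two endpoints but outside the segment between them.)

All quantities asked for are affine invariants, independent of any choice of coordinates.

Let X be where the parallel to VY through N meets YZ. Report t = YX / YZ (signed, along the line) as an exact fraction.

t = 1/2

Assign Y = (0, 0), Z = (1, 0), L = (0, 1), A = (4, 2) — the answer is frame-independent, so this choice is without loss of generality.
1. V is the intersection of line AY and line LZ ⇒ V = (2/3, 1/3)
2. D lies on line ZL with ZD:DL = 2:(-5) ⇒ D = (5/3, -2/3)
3. N is the midpoint of DL ⇒ N = (5/6, 1/6)
through N parallel to VY: direction (-2/3, -1/3); meets YZ at X = (1/2, 0)
X = Y + t·(Z−Y) with t = 1/2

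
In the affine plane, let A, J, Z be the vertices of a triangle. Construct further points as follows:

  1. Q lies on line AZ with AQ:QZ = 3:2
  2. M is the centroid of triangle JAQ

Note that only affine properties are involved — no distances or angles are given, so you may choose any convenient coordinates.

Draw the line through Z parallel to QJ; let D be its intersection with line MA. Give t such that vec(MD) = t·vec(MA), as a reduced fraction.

Choose coordinates A = (0, 0), J = (1, 0), Z = (0, 1).
1. Q lies on line AZ with AQ:QZ = 3:2 ⇒ Q = (0, 3/5)
2. M is the centroid of triangle JAQ ⇒ M = (1/3, 1/5)
through Z parallel to QJ: direction (1, -3/5); meets MA at D = (5/6, 1/2)
D = M + t·(A−M) with t = -3/2

t = -3/2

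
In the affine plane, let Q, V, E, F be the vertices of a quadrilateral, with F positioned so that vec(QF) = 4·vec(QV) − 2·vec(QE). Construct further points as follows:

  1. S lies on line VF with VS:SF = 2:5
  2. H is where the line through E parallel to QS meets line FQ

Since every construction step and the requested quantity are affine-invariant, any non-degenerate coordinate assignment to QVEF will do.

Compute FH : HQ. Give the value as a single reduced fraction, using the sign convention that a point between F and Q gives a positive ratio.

Assign Q = (0, 0), V = (1, 0), E = (0, 1), F = (4, -2) — the answer is frame-independent, so this choice is without loss of generality.
1. S lies on line VF with VS:SF = 2:5 ⇒ S = (13/7, -4/7)
2. H is where the line through E parallel to QS meets line FQ ⇒ H = (-26/5, 13/5)
H = F + t·(Q−F) with t = 23/10, so FH:HQ = t:(1−t) = 23/10:-13/10

FH:HQ = -23/13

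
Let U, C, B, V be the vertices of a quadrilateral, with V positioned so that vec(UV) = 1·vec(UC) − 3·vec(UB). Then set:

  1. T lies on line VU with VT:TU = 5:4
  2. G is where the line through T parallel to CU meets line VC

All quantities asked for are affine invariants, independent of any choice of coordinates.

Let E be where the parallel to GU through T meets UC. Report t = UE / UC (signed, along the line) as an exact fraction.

Choose coordinates U = (0, 0), C = (1, 0), B = (0, 1), V = (1, -3).
1. T lies on line VU with VT:TU = 5:4 ⇒ T = (4/9, -4/3)
2. G is where the line through T parallel to CU meets line VC ⇒ G = (1, -4/3)
through T parallel to GU: direction (-1, 4/3); meets UC at E = (-5/9, 0)
E = U + t·(C−U) with t = -5/9

t = -5/9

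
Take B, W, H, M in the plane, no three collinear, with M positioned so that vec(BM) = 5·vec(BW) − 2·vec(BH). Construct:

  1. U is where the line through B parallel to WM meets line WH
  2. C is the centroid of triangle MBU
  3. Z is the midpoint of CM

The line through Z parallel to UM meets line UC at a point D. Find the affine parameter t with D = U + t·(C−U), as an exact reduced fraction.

Set B = (0, 0), W = (1, 0), H = (0, 1), M = (5, -2); any affine frame gives the same invariant.
1. U is where the line through B parallel to WM meets line WH ⇒ U = (2, -1)
2. C is the centroid of triangle MBU ⇒ C = (7/3, -1)
3. Z is the midpoint of CM ⇒ Z = (11/3, -3/2)
through Z parallel to UM: direction (3, -1); meets UC at D = (13/6, -1)
D = U + t·(C−U) with t = 1/2

t = 1/2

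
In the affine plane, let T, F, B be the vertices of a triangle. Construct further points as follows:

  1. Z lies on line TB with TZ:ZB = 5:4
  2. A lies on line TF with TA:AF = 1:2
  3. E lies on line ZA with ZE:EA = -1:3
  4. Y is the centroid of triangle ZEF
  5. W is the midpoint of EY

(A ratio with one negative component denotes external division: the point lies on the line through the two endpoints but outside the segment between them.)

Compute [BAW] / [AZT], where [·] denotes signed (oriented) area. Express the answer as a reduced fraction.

Set T = (0, 0), F = (1, 0), B = (0, 1); any affine frame gives the same invariant.
1. Z lies on line TB with TZ:ZB = 5:4 ⇒ Z = (0, 5/9)
2. A lies on line TF with TA:AF = 1:2 ⇒ A = (1/3, 0)
3. E lies on line ZA with ZE:EA = -1:3 ⇒ E = (-1/6, 5/6)
4. Y is the centroid of triangle ZEF ⇒ Y = (5/18, 25/54)
5. W is the midpoint of EY ⇒ W = (1/18, 35/54)
2·[BAW] = -5/81, 2·[AZT] = 5/27
[BAW]:[AZT] = -5/81:5/27 = -1/3

[BAW]:[AZT] = -1/3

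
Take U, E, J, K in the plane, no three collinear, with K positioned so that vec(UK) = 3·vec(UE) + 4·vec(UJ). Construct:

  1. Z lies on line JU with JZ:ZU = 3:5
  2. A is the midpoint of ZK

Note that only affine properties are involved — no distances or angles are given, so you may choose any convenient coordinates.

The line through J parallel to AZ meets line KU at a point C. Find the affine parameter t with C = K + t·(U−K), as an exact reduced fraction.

Choose coordinates U = (0, 0), E = (1, 0), J = (0, 1), K = (3, 4).
1. Z lies on line JU with JZ:ZU = 3:5 ⇒ Z = (0, 5/8)
2. A is the midpoint of ZK ⇒ A = (3/2, 37/16)
through J parallel to AZ: direction (-3/2, -27/16); meets KU at C = (24/5, 32/5)
C = K + t·(U−K) with t = -3/5

t = -3/5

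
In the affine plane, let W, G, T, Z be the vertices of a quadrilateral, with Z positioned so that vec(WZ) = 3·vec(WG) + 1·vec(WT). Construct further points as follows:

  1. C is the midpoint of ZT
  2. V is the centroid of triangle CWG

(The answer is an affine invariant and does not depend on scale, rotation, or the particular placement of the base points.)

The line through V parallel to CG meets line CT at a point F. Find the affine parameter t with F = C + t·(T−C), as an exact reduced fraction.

Assign W = (0, 0), G = (1, 0), T = (0, 1), Z = (3, 1) — the answer is frame-independent, so this choice is without loss of generality.
1. C is the midpoint of ZT ⇒ C = (3/2, 1)
2. V is the centroid of triangle CWG ⇒ V = (5/6, 1/3)
through V parallel to CG: direction (-1/2, -1); meets CT at F = (7/6, 1)
F = C + t·(T−C) with t = 2/9

t = 2/9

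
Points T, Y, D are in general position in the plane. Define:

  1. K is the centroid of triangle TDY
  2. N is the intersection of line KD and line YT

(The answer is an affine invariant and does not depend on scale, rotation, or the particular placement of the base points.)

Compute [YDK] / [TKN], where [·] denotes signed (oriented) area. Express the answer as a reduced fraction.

Assign T = (0, 0), Y = (1, 0), D = (0, 1) — the answer is frame-independent, so this choice is without loss of generality.
1. K is the centroid of triangle TDY ⇒ K = (1/3, 1/3)
2. N is the intersection of line KD and line YT ⇒ N = (1/2, 0)
2·[YDK] = 1/3, 2·[TKN] = -1/6
[YDK]:[TKN] = 1/3:-1/6 = -2

[YDK]:[TKN] = -2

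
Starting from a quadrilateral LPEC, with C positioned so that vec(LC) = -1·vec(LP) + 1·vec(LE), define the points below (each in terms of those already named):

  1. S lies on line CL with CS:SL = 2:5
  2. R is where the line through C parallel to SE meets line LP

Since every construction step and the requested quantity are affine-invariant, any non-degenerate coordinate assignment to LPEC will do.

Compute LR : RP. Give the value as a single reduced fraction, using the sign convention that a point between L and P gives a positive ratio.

LR:RP = -7/9

Assign L = (0, 0), P = (1, 0), E = (0, 1), C = (-1, 1) — the answer is frame-independent, so this choice is without loss of generality.
1. S lies on line CL with CS:SL = 2:5 ⇒ S = (-5/7, 5/7)
2. R is where the line through C parallel to SE meets line LP ⇒ R = (-7/2, 0)
R = L + t·(P−L) with t = -7/2, so LR:RP = t:(1−t) = -7/2:9/2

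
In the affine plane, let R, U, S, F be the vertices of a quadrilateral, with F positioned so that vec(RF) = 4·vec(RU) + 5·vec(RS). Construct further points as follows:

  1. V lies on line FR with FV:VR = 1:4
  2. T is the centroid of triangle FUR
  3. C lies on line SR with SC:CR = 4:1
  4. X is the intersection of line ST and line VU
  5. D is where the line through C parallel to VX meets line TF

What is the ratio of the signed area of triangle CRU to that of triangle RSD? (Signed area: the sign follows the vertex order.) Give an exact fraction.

[CRU]:[RSD] = 15/176

Choose coordinates R = (0, 0), U = (1, 0), S = (0, 1), F = (4, 5).
1. V lies on line FR with FV:VR = 1:4 ⇒ V = (16/5, 4)
2. T is the centroid of triangle FUR ⇒ T = (5/3, 5/3)
3. C lies on line SR with SC:CR = 4:1 ⇒ C = (0, 1/5)
4. X is the intersection of line ST and line VU ⇒ X = (155/78, 70/39)
5. D is where the line through C parallel to VX meets line TF ⇒ D = (-176/75, -61/15)
2·[CRU] = 1/5, 2·[RSD] = 176/75
[CRU]:[RSD] = 1/5:176/75 = 15/176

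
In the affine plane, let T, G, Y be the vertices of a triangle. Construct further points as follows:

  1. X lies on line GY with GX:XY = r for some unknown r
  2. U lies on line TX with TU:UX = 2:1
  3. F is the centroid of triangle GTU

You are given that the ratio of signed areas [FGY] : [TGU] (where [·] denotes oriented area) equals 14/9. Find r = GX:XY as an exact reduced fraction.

Assign T = (0, 0), G = (1, 0), Y = (0, 1) — the answer is frame-independent, so this choice is without loss of generality.
1. With GX:XY = r, write λ = r/(r+1) so X = G + λ·(Y−G); X is affine-linear in λ
2. U lies on line TX with TU:UX = 2:1 ⇒ U is an affine combination of earlier points and hence also affine-linear in λ
3. F is the centroid of triangle GTU ⇒ F is an affine combination of earlier points and hence also affine-linear in λ
Every point depending on X is an affine combination of X and λ-independent points, so each such coordinate is linear in λ; the λ² term in each signed area is a multiple of (Y−G)×(Y−G) = 0, so 2·[FGY] and 2·[TGU] are each linear in λ. Evaluating at λ=0 and λ=1:
  2·[FGY] = 4/9,   2·[TGU] = 2/3·λ
So [FGY]:[TGU] = (4/9) / (2/3·λ). Setting this equal to 14/9:
  4/9 = 14/9·(2/3·λ)  ⇒  λ = 3/7
Then r = λ/(1−λ) = (3/7)/(4/7) = 3/4. Check: with r = 3/4, X = (4/7, 3/7) and [FGY]:[TGU] = 14/9 as required.

r = 3/4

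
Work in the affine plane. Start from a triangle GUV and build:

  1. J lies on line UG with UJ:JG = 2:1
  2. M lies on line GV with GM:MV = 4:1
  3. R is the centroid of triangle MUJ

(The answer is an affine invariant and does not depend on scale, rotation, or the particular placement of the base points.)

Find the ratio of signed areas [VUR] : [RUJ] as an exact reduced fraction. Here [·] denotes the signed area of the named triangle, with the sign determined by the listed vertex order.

Set G = (0, 0), U = (1, 0), V = (0, 1); any affine frame gives the same invariant.
1. J lies on line UG with UJ:JG = 2:1 ⇒ J = (1/3, 0)
2. M lies on line GV with GM:MV = 4:1 ⇒ M = (0, 4/5)
3. R is the centroid of triangle MUJ ⇒ R = (4/9, 4/15)
2·[VUR] = -13/45, 2·[RUJ] = -8/45
[VUR]:[RUJ] = -13/45:-8/45 = 13/8

[VUR]:[RUJ] = 13/8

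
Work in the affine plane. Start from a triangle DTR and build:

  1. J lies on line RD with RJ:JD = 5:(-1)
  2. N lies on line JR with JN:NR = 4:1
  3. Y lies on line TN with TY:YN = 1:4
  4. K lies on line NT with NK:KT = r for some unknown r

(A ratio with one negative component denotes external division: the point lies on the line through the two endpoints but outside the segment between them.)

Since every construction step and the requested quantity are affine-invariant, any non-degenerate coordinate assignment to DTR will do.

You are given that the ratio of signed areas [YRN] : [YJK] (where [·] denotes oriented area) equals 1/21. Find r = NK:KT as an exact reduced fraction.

Work in coordinates with D = (0, 0), T = (1, 0), R = (0, 1).
1. J lies on line RD with RJ:JD = 5:(-1) ⇒ J = (0, -1/4)
2. N lies on line JR with JN:NR = 4:1 ⇒ N = (0, 3/4)
3. Y lies on line TN with TY:YN = 1:4 ⇒ Y = (4/5, 3/20)
4. With NK:KT = r, write λ = r/(r+1) so K = N + λ·(T−N); K is affine-linear in λ
Every point depending on K is an affine combination of K and λ-independent points, so each such coordinate is linear in λ; the λ² term in each signed area is a multiple of (T−N)×(T−N) = 0, so 2·[YRN] and 2·[YJK] are each linear in λ. Evaluating at λ=0 and λ=1:
  2·[YRN] = 1/5,   2·[YJK] = λ − 4/5
So [YRN]:[YJK] = (1/5) / (λ − 4/5). Setting this equal to 1/21:
  1/5 = 1/21·(λ − 4/5)  ⇒  λ = 5
Then r = λ/(1−λ) = (5)/(-4) = -5/4. Check: with r = -5/4, K = (5, -3) and [YRN]:[YJK] = 1/21 as required.

r = -5/4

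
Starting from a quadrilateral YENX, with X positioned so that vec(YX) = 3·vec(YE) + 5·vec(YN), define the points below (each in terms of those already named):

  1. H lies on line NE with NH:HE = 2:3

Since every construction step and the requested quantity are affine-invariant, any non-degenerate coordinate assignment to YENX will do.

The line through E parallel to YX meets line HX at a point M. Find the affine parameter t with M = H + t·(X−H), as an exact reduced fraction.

t = -24

Set Y = (0, 0), E = (1, 0), N = (0, 1), X = (3, 5); any affine frame gives the same invariant.
1. H lies on line NE with NH:HE = 2:3 ⇒ H = (2/5, 3/5)
through E parallel to YX: direction (3, 5); meets HX at M = (-62, -105)
M = H + t·(X−H) with t = -24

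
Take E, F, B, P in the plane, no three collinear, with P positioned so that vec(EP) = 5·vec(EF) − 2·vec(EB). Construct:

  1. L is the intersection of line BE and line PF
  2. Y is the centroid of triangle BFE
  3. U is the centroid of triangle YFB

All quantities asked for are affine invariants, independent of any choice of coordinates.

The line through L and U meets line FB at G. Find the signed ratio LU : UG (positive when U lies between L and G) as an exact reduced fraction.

Work in coordinates with E = (0, 0), F = (1, 0), B = (0, 1), P = (5, -2).
1. L is the intersection of line BE and line PF ⇒ L = (0, 1/2)
2. Y is the centroid of triangle BFE ⇒ Y = (1/3, 1/3)
3. U is the centroid of triangle YFB ⇒ U = (4/9, 4/9)
line LU meets FB at G = (4/7, 3/7)
U = L + t·(G−L) with t = 7/9, so LU:UG = 7/9:2/9

LU:UG = 7/2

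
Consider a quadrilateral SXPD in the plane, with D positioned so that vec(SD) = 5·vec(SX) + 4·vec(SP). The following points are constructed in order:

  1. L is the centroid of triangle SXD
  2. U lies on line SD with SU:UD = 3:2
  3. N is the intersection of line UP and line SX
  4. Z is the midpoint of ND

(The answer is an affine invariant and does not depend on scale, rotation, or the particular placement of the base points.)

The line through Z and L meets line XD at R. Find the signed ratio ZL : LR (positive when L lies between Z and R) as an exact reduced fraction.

ZL:LR = 26/7

Set S = (0, 0), X = (1, 0), P = (0, 1), D = (5, 4); any affine frame gives the same invariant.
1. L is the centroid of triangle SXD ⇒ L = (2, 4/3)
2. U lies on line SD with SU:UD = 3:2 ⇒ U = (3, 12/5)
3. N is the intersection of line UP and line SX ⇒ N = (-15/7, 0)
4. Z is the midpoint of ND ⇒ Z = (10/7, 2)
line ZL meets XD at R = (28/13, 15/13)
L = Z + t·(R−Z) with t = 26/33, so ZL:LR = 26/33:7/33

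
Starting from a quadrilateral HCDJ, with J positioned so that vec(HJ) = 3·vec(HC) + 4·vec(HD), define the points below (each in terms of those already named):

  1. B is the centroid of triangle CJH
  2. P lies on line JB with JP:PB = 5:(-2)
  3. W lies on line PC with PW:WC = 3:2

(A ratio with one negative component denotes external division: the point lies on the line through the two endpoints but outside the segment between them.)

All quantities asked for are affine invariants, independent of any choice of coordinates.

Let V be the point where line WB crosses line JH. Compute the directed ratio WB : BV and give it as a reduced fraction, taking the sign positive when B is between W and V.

Choose coordinates H = (0, 0), C = (1, 0), D = (0, 1), J = (3, 4).
1. B is the centroid of triangle CJH ⇒ B = (4/3, 4/3)
2. P lies on line JB with JP:PB = 5:(-2) ⇒ P = (2/9, -4/9)
3. W lies on line PC with PW:WC = 3:2 ⇒ W = (31/45, -8/45)
line WB meets JH at V = (39/22, 26/11)
B = W + t·(V−W) with t = 22/37, so WB:BV = 22/37:15/37

WB:BV = 22/15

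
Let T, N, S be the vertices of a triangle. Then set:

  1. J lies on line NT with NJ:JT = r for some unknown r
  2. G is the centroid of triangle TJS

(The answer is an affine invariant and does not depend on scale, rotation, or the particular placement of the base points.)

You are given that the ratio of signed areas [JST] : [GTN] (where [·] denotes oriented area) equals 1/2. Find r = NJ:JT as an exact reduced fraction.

r = 5

Choose coordinates T = (0, 0), N = (1, 0), S = (0, 1).
1. With NJ:JT = r, write λ = r/(r+1) so J = N + λ·(T−N); J is affine-linear in λ
2. G is the centroid of triangle TJS ⇒ G is an affine combination of earlier points and hence also affine-linear in λ
Every point depending on J is an affine combination of J and λ-independent points, so each such coordinate is linear in λ; the λ² term in each signed area is a multiple of (T−N)×(T−N) = 0, so 2·[JST] and 2·[GTN] are each linear in λ. Evaluating at λ=0 and λ=1:
  2·[JST] = −λ + 1,   2·[GTN] = 1/3
So [JST]:[GTN] = (−λ + 1) / (1/3). Setting this equal to 1/2:
  −λ + 1 = 1/2·(1/3)  ⇒  λ = 5/6
Then r = λ/(1−λ) = (5/6)/(1/6) = 5. Check: with r = 5, J = (1/6, 0) and [JST]:[GTN] = 1/2 as required.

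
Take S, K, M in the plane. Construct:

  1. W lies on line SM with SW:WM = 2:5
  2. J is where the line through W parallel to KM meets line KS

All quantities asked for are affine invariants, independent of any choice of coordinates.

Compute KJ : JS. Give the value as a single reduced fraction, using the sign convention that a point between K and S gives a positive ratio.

KJ:JS = 5/2

Choose coordinates S = (0, 0), K = (1, 0), M = (0, 1).
1. W lies on line SM with SW:WM = 2:5 ⇒ W = (0, 2/7)
2. J is where the line through W parallel to KM meets line KS ⇒ J = (2/7, 0)
J = K + t·(S−K) with t = 5/7, so KJ:JS = t:(1−t) = 5/7:2/7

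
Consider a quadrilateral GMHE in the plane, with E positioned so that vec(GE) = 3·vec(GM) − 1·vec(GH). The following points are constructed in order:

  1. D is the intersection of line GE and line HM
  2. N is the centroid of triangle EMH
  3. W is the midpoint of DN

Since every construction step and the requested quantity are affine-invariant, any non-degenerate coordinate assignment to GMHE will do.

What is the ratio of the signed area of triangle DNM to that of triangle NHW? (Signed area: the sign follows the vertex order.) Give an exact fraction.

Assign G = (0, 0), M = (1, 0), H = (0, 1), E = (3, -1) — the answer is frame-independent, so this choice is without loss of generality.
1. D is the intersection of line GE and line HM ⇒ D = (3/2, -1/2)
2. N is the centroid of triangle EMH ⇒ N = (4/3, 0)
3. W is the midpoint of DN ⇒ W = (17/12, -1/4)
2·[DNM] = 1/6, 2·[NHW] = 1/4
[DNM]:[NHW] = 1/6:1/4 = 2/3

[DNM]:[NHW] = 2/3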